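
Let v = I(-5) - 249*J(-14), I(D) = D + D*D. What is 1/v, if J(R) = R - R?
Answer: 1/20 ≈ 0.050000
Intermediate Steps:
J(R) = 0
I(D) = D + D**2
v = 20 (v = -5*(1 - 5) - 249*0 = -5*(-4) + 0 = 20 + 0 = 20)
1/v = 1/20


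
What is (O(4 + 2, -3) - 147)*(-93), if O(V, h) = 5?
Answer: 13206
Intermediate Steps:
(O(4 + 2, -3) - 147)*(-93) = (5 - 147)*(-93) = -142*(-93) = 13206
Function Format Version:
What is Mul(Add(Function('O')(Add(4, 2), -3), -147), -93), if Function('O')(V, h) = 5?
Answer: 13206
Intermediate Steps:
Mul(Add(Function('O')(Add(4, 2), -3), -147), -93) = Mul(Add(5, -147), -93) = Mul(-142, -93) = 13206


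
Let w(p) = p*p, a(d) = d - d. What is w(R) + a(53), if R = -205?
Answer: 42025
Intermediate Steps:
a(d) = 0
w(p) = p²
w(R) + a(53) = (-205)² + 0 = 42025 + 0 = 42025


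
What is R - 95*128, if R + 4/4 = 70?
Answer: -12091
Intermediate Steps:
R = 69 (R = -1 + 70 = 69)
R - 95*128 = 69 - 95*128 = 69 - 12160 = -12091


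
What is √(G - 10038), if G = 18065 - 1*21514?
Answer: I*√13487 ≈ 116.13*I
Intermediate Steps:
G = -3449 (G = 18065 - 21514 = -3449)
√(G - 10038) = √(-3449 - 10038) = √(-13487) = I*√13487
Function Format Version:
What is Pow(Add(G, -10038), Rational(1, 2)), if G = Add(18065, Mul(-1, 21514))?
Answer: Mul(I, Pow(13487, Rational(1, 2))) ≈ Mul(116.13, I)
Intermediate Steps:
G = -3449 (G = Add(18065, -21514) = -3449)
Pow(Add(G, -10038), Rational(1, 2)) = Pow(Add(-3449, -10038), Rational(1, 2)) = Pow(-13487, Rational(1, 2)) = Mul(I, Pow(13487, Rational(1, 2)))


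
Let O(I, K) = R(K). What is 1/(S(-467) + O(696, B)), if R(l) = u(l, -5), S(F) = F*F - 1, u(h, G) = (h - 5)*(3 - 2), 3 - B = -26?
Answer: 1/218112 ≈ 4.5848e-6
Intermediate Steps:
B = 29 (B = 3 - 1*(-26) = 3 + 26 = 29)
u(h, G) = -5 + h (u(h, G) = (-5 + h)*1 = -5 + h)
S(F) = -1 + F² (S(F) = F² - 1 = -1 + F²)
R(l) = -5 + l
O(I, K) = -5 + K
1/(S(-467) + O(696, B)) = 1/((-1 + (-467)²) + (-5 + 29)) = 1/((-1 + 218089) + 24) = 1/(218088 + 24) = 1/218112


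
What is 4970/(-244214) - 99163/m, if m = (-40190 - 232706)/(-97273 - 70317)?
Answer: -1014631798346875/16661255936 ≈ -60898.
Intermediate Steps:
m = 136448/83795 (m = -272896/(-167590) = -272896*(-1/167590) = 136448/83795 ≈ 1.6284)
4970/(-244214) - 99163/m = 4970/(-244214) - 99163/136448/83795 = 4970*(-1/244214) - 99163*83795/136448 = -2485/122107 - 8309363585/136448 = -1014631798346875/16661255936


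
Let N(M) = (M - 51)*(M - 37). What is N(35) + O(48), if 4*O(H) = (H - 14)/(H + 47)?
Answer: 6097/190 ≈ 32.089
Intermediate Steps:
N(M) = (-51 + M)*(-37 + M)
O(H) = (-14 + H)/(4*(47 + H)) (O(H) = ((H - 14)/(H + 47))/4 = ((-14 + H)/(47 + H))/4 = (-14 + H)/(4*(47 + H)))
N(35) + O(48) = (1887 + 35**2 - 88*35) + (-14 + 48)/(4*(47 + 48)) = (1887 + 1225 - 3080) + (1/4)*34/95 = 32 + (1/4)*(1/95)*34 = 32 + 17/190 = 6097/190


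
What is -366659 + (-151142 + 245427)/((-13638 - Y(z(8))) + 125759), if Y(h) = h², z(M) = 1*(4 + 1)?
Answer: -41100912979/112096 ≈ -3.6666e+5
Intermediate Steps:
z(M) = 5 (z(M) = 1*5 = 5)
-366659 + (-151142 + 245427)/((-13638 - Y(z(8))) + 125759) = -366659 + (-151142 + 245427)/((-13638 - 1*5²) + 125759) = -366659 + 94285/((-13638 - 1*25) + 125759) = -366659 + 94285/((-13638 - 25) + 125759) = -366659 + 94285/(-13663 + 125759) = -366659 + 94285/112096 = -41100912979/112096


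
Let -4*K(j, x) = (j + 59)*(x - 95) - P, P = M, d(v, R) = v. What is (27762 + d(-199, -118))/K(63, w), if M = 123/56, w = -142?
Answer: 6174112/1619307 ≈ 3.8128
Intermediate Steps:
M = 123/56 (M = 123*(1/56) = 123/56 ≈ 2.1964)
P = 123/56 ≈ 2.1964
K(j, x) = 123/224 - (-95 + x)*(59 + j)/4 (K(j, x) = -((j + 59)*(x - 95) - 1*123/56)/4 = -((59 + j)*(-95 + x) - 123/56)/4 = -((-95 + x)*(59 + j) - 123/56)/4 = -(-123/56 + (-95 + x)*(59 + j))/4 = 123/224 - (-95 + x)*(59 + j)/4)
(27762 + d(-199, -118))/K(63, w) = (27762 - 199)/(314003/224 - 59/4*(-142) + (95/4)*63 - ¼*63*(-142)) = 27563/(314003/224 + 4189/2 + 5985/4 + 4473/2) = 27563/(1619307/224) = 27563*(224/1619307) = 6174112/1619307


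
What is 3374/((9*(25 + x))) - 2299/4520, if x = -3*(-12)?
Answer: 13988329/2481480 ≈ 5.6371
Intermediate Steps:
x = 36
3374/((9*(25 + x))) - 2299/4520 = 3374/((9*(25 + 36))) - 2299/4520 = 3374/((9*61)) - 2299*1/4520 = 3374/549 - 2299/4520 = 13988329/2481480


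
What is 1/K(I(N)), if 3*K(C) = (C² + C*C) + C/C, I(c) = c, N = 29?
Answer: 1/561 ≈ 0.0017825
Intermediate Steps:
K(C) = ⅓ + 2*C²/3 (K(C) = ((C² + C*C) + C/C)/3 = ((C² + C²) + 1)/3 = (2*C² + 1)/3 = (1 + 2*C²)/3 = ⅓ + 2*C²/3)
1/K(I(N)) = 1/(⅓ + (⅔)*29²) = 1/(⅓ + (⅔)*841) = 1/(⅓ + 1682/3) = 1/561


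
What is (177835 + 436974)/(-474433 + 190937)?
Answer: -614809/283496 ≈ -2.1687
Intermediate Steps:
(177835 + 436974)/(-474433 + 190937) = 614809/(-283496) = 614809*(-1/283496) = -614809/283496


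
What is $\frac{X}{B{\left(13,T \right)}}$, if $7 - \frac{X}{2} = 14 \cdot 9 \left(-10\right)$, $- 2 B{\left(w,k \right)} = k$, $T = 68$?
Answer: $- \frac{1267}{17} \approx -74.529$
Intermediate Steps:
$B{\left(w,k \right)} = - \frac{k}{2}$
$X = 2534$ ($X = 14 - 2 \cdot 14 \cdot 9 \left(-10\right) = 14 - 2 \cdot 126 \left(-10\right) = 14 - -2520 = 14 + 2520 = 2534$)
$\frac{X}{B{\left(13,T \right)}} = \frac{2534}{\left(- \frac{1}{2}\right) 68} = \frac{2534}{-34} = 2534 \left(- \frac{1}{34}\right) = - \frac{1267}{17}$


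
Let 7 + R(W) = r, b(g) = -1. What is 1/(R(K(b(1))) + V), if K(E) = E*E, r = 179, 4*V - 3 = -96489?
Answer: -2/47899 ≈ -4.1755e-5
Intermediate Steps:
V = -48243/2 (V = ¾ + (¼)*(-96489) = ¾ - 96489/4 = -48243/2 ≈ -24122.)
K(E) = E²
R(W) = 172 (R(W) = -7 + 179 = 172)
1/(R(K(b(1))) + V) = 1/(172 - 48243/2) = 1/(-47899/2) = -2/47899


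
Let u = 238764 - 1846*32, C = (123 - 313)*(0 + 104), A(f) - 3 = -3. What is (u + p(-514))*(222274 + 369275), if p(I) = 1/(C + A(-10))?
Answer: 2100421268070531/19760 ≈ 1.0630e+11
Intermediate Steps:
A(f) = 0 (A(f) = 3 - 3 = 0)
C = -19760 (C = -190*104 = -19760)
p(I) = -1/19760 (p(I) = 1/(-19760 + 0) = 1/(-19760) = -1/19760)
u = 179692 (u = 238764 - 59072 = 179692)
(u + p(-514))*(222274 + 369275) = (179692 - 1/19760)*(222274 + 369275) = (3550713919/19760)*591549 = 2100421268070531/19760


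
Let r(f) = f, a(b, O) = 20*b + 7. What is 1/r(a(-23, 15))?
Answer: -1/453 ≈ -0.0022075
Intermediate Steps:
a(b, O) = 7 + 20*b
1/r(a(-23, 15)) = 1/(7 + 20*(-23)) = 1/(7 - 460) = 1/(-453) = -1/453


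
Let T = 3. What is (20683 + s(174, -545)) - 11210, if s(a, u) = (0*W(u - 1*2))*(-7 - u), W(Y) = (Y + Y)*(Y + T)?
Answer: 9473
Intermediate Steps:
W(Y) = 2*Y*(3 + Y) (W(Y) = (Y + Y)*(Y + 3) = (2*Y)*(3 + Y) = 2*Y*(3 + Y))
s(a, u) = 0 (s(a, u) = (0*(2*(u - 1*2)*(3 + (u - 1*2))))*(-7 - u) = (0*(2*(u - 2)*(3 + (u - 2))))*(-7 - u) = (0*(2*(-2 + u)*(3 + (-2 + u))))*(-7 - u) = (0*(2*(-2 + u)*(1 + u)))*(-7 - u) = (0*(2*(1 + u)*(-2 + u)))*(-7 - u) = 0*(-7 - u) = 0)
(20683 + s(174, -545)) - 11210 = (20683 + 0) - 11210 = 20683 - 11210 = 9473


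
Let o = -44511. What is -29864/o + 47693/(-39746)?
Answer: -935888579/1769134206 ≈ -0.52901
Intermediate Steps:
-29864/o + 47693/(-39746) = -29864/(-44511) + 47693/(-39746) = -29864*(-1/44511) + 47693*(-1/39746) = 29864/44511 - 47693/39746 = -935888579/1769134206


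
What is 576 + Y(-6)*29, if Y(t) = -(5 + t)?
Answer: 605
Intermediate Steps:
Y(t) = -5 - t
576 + Y(-6)*29 = 576 + (-5 - 1*(-6))*29 = 576 + (-5 + 6)*29 = 576 + 1*29 = 576 + 29 = 605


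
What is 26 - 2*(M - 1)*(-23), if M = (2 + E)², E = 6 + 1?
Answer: 3706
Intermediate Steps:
E = 7
M = 81 (M = (2 + 7)² = 9² = 81)
26 - 2*(M - 1)*(-23) = 26 - 2*(81 - 1)*(-23) = 26 - 2*80*(-23) = 26 - 160*(-23) = 26 + 3680 = 3706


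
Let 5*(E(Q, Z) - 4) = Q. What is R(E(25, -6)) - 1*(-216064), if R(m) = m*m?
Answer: 216145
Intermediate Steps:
E(Q, Z) = 4 + Q/5
R(m) = m²
R(E(25, -6)) - 1*(-216064) = (4 + (⅕)*25)² - 1*(-216064) = (4 + 5)² + 216064 = 9² + 216064 = 81 + 216064 = 216145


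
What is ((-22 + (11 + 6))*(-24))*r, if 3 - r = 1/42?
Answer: 2500/7 ≈ 357.14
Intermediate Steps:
r = 125/42 (r = 3 - 1/42 = 125/42 ≈ 2.9762)
((-22 + (11 + 6))*(-24))*r = ((-22 + (11 + 6))*(-24))*(125/42) = ((-22 + 17)*(-24))*(125/42) = -5*(-24)*(125/42) = 120*(125/42) = 2500/7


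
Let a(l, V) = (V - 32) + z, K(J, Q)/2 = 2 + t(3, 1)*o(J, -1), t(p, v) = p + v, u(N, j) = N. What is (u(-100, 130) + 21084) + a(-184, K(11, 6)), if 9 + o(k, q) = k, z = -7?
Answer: 20965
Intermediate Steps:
o(k, q) = -9 + k
K(J, Q) = -68 + 8*J (K(J, Q) = 2*(2 + (3 + 1)*(-9 + J)) = 2*(2 + 4*(-9 + J)) = 2*(2 + (-36 + 4*J)) = 2*(-34 + 4*J) = -68 + 8*J)
a(l, V) = -39 + V (a(l, V) = (V - 32) - 7 = (-32 + V) - 7 = -39 + V)
(u(-100, 130) + 21084) + a(-184, K(11, 6)) = (-100 + 21084) + (-39 + (-68 + 8*11)) = 20984 + (-39 + (-68 + 88)) = 20984 + (-39 + 20) = 20984 - 19 = 20965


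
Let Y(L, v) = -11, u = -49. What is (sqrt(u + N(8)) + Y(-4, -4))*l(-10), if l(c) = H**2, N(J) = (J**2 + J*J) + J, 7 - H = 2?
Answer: -275 + 25*sqrt(87) ≈ -41.816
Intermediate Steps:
H = 5 (H = 7 - 1*2 = 7 - 2 = 5)
N(J) = J + 2*J**2 (N(J) = (J**2 + J**2) + J = 2*J**2 + J = J + 2*J**2)
l(c) = 25 (l(c) = 5**2 = 25)
(sqrt(u + N(8)) + Y(-4, -4))*l(-10) = (sqrt(-49 + 8*(1 + 2*8)) - 11)*25 = (sqrt(-49 + 8*(1 + 16)) - 11)*25 = (sqrt(-49 + 8*17) - 11)*25 = (sqrt(-49 + 136) - 11)*25 = (sqrt(87) - 11)*25 = (-11 + sqrt(87))*25 = -275 + 25*sqrt(87)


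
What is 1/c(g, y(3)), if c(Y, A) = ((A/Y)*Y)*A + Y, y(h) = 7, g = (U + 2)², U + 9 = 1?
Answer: 1/85 ≈ 0.011765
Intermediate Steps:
U = -8 (U = -9 + 1 = -8)
g = 36 (g = (-8 + 2)² = (-6)² = 36)
c(Y, A) = Y + A² (c(Y, A) = A*A + Y = A² + Y = Y + A²)
1/c(g, y(3)) = 1/(36 + 7²) = 1/(36 + 49) = 1/85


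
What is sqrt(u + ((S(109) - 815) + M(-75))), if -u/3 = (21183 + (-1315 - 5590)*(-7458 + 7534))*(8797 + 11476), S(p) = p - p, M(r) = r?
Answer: sqrt(30628265053) ≈ 1.7501e+5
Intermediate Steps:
S(p) = 0
u = 30628265943 (u = -3*(21183 + (-1315 - 5590)*(-7458 + 7534))*(8797 + 11476) = -3*(21183 - 6905*76)*20273 = -3*(21183 - 524780)*20273 = -(-1510791)*20273 = -3*(-10209421981) = 30628265943)
sqrt(u + ((S(109) - 815) + M(-75))) = sqrt(30628265943 + ((0 - 815) - 75)) = sqrt(30628265943 + (-815 - 75)) = sqrt(30628265943 - 890) = sqrt(30628265053)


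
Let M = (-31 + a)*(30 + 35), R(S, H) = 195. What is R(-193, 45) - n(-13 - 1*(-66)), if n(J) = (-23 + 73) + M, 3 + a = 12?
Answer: 1575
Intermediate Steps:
a = 9 (a = -3 + 12 = 9)
M = -1430 (M = (-31 + 9)*(30 + 35) = -22*65 = -1430)
n(J) = -1380 (n(J) = (-23 + 73) - 1430 = 50 - 1430 = -1380)
R(-193, 45) - n(-13 - 1*(-66)) = 195 - 1*(-1380) = 195 + 1380 = 1575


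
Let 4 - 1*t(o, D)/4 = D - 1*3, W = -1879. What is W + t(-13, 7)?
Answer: -1879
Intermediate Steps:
t(o, D) = 28 - 4*D (t(o, D) = 16 - 4*(D - 1*3) = 16 - 4*(D - 3) = 16 - 4*(-3 + D) = 16 + (12 - 4*D) = 28 - 4*D)
W + t(-13, 7) = -1879 + (28 - 4*7) = -1879 + (28 - 28) = -1879 + 0 = -1879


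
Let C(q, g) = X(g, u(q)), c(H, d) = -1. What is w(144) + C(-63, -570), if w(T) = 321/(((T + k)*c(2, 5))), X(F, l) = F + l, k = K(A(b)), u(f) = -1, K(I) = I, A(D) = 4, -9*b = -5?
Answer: -84829/148 ≈ -573.17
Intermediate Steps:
b = 5/9 (b = -⅑*(-5) = 5/9 ≈ 0.55556)
k = 4
C(q, g) = -1 + g (C(q, g) = g - 1 = -1 + g)
w(T) = 321/(-4 - T) (w(T) = 321/(((T + 4)*(-1))) = 321/(((4 + T)*(-1))) = 321/(-4 - T))
w(144) + C(-63, -570) = -321/(4 + 144) + (-1 - 570) = -321/148 - 571 = -84829/148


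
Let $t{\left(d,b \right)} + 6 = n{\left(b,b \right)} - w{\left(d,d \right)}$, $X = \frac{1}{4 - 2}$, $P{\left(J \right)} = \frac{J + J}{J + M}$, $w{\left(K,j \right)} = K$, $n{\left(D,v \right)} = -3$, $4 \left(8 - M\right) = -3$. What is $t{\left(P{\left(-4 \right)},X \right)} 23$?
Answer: $- \frac{3197}{19} \approx -168.26$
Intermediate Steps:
$M = \frac{35}{4}$ ($M = 8 - - \frac{3}{4} = 8 + \frac{3}{4} = \frac{35}{4} \approx 8.75$)
$P{\left(J \right)} = \frac{2 J}{\frac{35}{4} + J}$ ($P{\left(J \right)} = \frac{J + J}{J + \frac{35}{4}} = \frac{2 J}{\frac{35}{4} + J}$)
$X = \frac{1}{2} \approx 0.5$
$t{\left(d,b \right)} = -9 - d$ ($t{\left(d,b \right)} = -6 - \left(3 + d\right) = -9 - d$)
$t{\left(P{\left(-4 \right)},X \right)} 23 = \left(-9 - 8 \left(-4\right) \frac{1}{35 + 4 \left(-4\right)}\right) 23 = \left(-9 - 8 \left(-4\right) \frac{1}{35 - 16}\right) 23 = \left(-9 - 8 \left(-4\right) \frac{1}{19}\right) 23 = \left(-9 - - \frac{32}{19}\right) 23 = \left(-9 + \frac{32}{19}\right) 23 = \left(- \frac{139}{19}\right) 23 = - \frac{3197}{19}$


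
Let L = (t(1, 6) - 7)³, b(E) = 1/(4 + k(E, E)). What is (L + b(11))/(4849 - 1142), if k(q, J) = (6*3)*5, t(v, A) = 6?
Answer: -93/348458 ≈ -0.00026689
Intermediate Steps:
k(q, J) = 90 (k(q, J) = 18*5 = 90)
b(E) = 1/94 (b(E) = 1/(4 + 90) = 1/94)
L = -1 (L = (6 - 7)³ = (-1)³ = -1)
(L + b(11))/(4849 - 1142) = (-1 + 1/94)/(4849 - 1142) = -93/94/3707 = -93/94*1/3707 = -93/348458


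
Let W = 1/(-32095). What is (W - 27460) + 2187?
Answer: -811136936/32095 ≈ -25273.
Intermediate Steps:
W = -1/32095 ≈ -3.1158e-5
(W - 27460) + 2187 = (-1/32095 - 27460) + 2187 = -881328701/32095 + 2187 = -811136936/32095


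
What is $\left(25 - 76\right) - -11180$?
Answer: $11129$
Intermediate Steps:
$\left(25 - 76\right) - -11180 = -51 + 11180 = 11129$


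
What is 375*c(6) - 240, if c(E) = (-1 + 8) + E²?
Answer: 15885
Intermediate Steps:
c(E) = 7 + E²
375*c(6) - 240 = 375*(7 + 6²) - 240 = 375*(7 + 36) - 240 = 375*43 - 240 = 16125 - 240 = 15885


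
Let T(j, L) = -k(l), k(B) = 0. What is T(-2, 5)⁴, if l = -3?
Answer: 0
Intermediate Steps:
T(j, L) = 0 (T(j, L) = -1*0 = 0)
T(-2, 5)⁴ = 0⁴ = 0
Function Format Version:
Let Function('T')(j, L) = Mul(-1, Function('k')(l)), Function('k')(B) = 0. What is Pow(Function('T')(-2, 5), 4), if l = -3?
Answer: 0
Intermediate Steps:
Function('T')(j, L) = 0 (Function('T')(j, L) = Mul(-1, 0) = 0)
Pow(Function('T')(-2, 5), 4) = Pow(0, 4) = 0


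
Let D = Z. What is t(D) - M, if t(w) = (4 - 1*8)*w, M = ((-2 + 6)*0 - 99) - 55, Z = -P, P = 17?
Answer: 222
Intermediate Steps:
Z = -17 (Z = -1*17 = -17)
D = -17
M = -154 (M = (4*0 - 99) - 55 = (0 - 99) - 55 = -99 - 55 = -154)
t(w) = -4*w (t(w) = (4 - 8)*w = -4*w)
t(D) - M = -4*(-17) - 1*(-154) = 68 + 154 = 222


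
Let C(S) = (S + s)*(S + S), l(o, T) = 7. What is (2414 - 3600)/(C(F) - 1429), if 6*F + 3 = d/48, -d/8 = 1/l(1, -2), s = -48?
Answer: 37657872/43821287 ≈ 0.85935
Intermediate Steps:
d = -8/7 ≈ -1.1429
F = -127/252 (F = -½ + (-8/7/48)/6 = -½ + (-8/7*1/48)/6 = -½ + (⅙)*(-1/42) = -½ - 1/252 = -127/252 ≈ -0.50397)
C(S) = 2*S*(-48 + S) (C(S) = (S - 48)*(S + S) = (-48 + S)*(2*S) = 2*S*(-48 + S))
(2414 - 3600)/(C(F) - 1429) = (2414 - 3600)/(2*(-127/252)*(-48 - 127/252) - 1429) = -1186/(2*(-127/252)*(-12223/252) - 1429) = -1186/(1552321/31752 - 1429) = -1186/(-43821287/31752) = -1186*(-31752/43821287) = 37657872/43821287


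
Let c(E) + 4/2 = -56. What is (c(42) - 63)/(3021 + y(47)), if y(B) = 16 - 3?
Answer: -121/3034 ≈ -0.039881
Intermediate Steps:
c(E) = -58 (c(E) = -2 - 56 = -58)
y(B) = 13
(c(42) - 63)/(3021 + y(47)) = (-58 - 63)/(3021 + 13) = -121/3034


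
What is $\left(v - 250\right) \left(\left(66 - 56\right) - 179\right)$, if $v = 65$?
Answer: $31265$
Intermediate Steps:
$\left(v - 250\right) \left(\left(66 - 56\right) - 179\right) = \left(65 - 250\right) \left(\left(66 - 56\right) - 179\right) = - 185 \left(10 - 179\right) = \left(-185\right) \left(-169\right) = 31265$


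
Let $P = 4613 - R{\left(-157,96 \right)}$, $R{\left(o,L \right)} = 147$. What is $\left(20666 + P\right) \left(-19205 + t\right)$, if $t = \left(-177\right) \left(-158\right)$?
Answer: $220181452$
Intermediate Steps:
$t = 27966$
$P = 4466$ ($P = 4613 - 147 = 4466$)
$\left(20666 + P\right) \left(-19205 + t\right) = \left(20666 + 4466\right) \left(-19205 + 27966\right) = 25132 \cdot 8761 = 220181452$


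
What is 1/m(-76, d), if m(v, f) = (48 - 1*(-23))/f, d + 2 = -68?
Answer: -70/71 ≈ -0.98592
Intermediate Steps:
d = -70 (d = -2 - 68 = -70)
m(v, f) = 71/f (m(v, f) = (48 + 23)/f = 71/f)
1/m(-76, d) = 1/(71/(-70)) = 1/(71*(-1/70)) = 1/(-71/70) = -70/71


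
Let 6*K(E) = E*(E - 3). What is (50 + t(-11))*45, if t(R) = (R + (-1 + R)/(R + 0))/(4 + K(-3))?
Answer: 168345/77 ≈ 2186.3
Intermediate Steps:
K(E) = E*(-3 + E)/6 (K(E) = (E*(E - 3))/6 = (E*(-3 + E))/6 = E*(-3 + E)/6)
t(R) = R/7 + (-1 + R)/(7*R) (t(R) = (R + (-1 + R)/(R + 0))/(4 + (⅙)*(-3)*(-3 - 3)) = (R + (-1 + R)/R)/(4 + (⅙)*(-3)*(-6)) = (R + (-1 + R)/R)/(4 + 3) = (R + (-1 + R)/R)/7 = (R + (-1 + R)/R)*(⅐) = R/7 + (-1 + R)/(7*R))
(50 + t(-11))*45 = (50 + (⅐)*(-1 - 11 + (-11)²)/(-11))*45 = (50 + (⅐)*(-1/11)*(-1 - 11 + 121))*45 = (50 + (⅐)*(-1/11)*109)*45 = (50 - 109/77)*45 = (3741/77)*45 = 168345/77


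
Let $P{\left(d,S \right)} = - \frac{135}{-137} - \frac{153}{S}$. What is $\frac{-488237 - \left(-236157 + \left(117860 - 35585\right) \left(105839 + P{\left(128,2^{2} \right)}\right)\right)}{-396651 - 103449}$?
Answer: $\frac{954077848673}{54810960} \approx 17407.0$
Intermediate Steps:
$P{\left(d,S \right)} = \frac{135}{137} - \frac{153}{S}$ ($P{\left(d,S \right)} = \left(-135\right) \left(- \frac{1}{137}\right) - \frac{153}{S} = \frac{135}{137} - \frac{153}{S}$)
$\frac{-488237 - \left(-236157 + \left(117860 - 35585\right) \left(105839 + P{\left(128,2^{2} \right)}\right)\right)}{-396651 - 103449} = \frac{-488237 + \left(236157 - \left(117860 - 35585\right) \left(105839 + \left(\frac{135}{137} - \frac{153}{2^{2}}\right)\right)\right)}{-396651 - 103449} = \frac{-488237 + \left(236157 - 82275 \left(105839 + \left(\frac{135}{137} - \frac{153}{4}\right)\right)\right)}{-500100} = \left(-488237 + \left(236157 - 82275 \left(105839 + \left(\frac{135}{137} - \frac{153}{4}\right)\right)\right)\right) \left(- \frac{1}{500100}\right) = \left(-488237 + \left(236157 - 82275 \left(105839 - \frac{20421}{548}\right)\right)\right) \left(- \frac{1}{500100}\right) = \left(-488237 + \left(236157 - 82275 \cdot \frac{57979351}{548}\right)\right) \left(- \frac{1}{500100}\right) = \left(-488237 + \left(236157 - \frac{4770251103525}{548}\right)\right) \left(- \frac{1}{500100}\right) = \left(-488237 - \frac{4770121689489}{548}\right) \left(- \frac{1}{500100}\right) = \left(- \frac{4770389243365}{548}\right) \left(- \frac{1}{500100}\right) = \frac{954077848673}{54810960}$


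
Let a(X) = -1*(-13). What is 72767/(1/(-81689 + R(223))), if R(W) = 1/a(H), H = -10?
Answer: -77275352252/13 ≈ -5.9443e+9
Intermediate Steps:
a(X) = 13
R(W) = 1/13
72767/(1/(-81689 + R(223))) = 72767/(1/(-81689 + 1/13)) = 72767/(1/(-1061956/13)) = 72767/(-13/1061956) = 72767*(-1061956/13) = -77275352252/13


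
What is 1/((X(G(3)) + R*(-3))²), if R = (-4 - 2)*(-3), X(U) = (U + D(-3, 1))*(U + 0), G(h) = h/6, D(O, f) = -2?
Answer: 16/47961 ≈ 0.00033360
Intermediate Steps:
G(h) = h/6 (G(h) = h*(⅙) = h/6)
X(U) = U*(-2 + U) (X(U) = (U - 2)*(U + 0) = (-2 + U)*U = U*(-2 + U))
R = 18 (R = -6*(-3) = 18)
1/((X(G(3)) + R*(-3))²) = 1/((((⅙)*3)*(-2 + (⅙)*3) + 18*(-3))²) = 1/(((-2 + ½)/2 - 54)²) = 1/(((½)*(-3/2) - 54)²) = 1/((-¾ - 54)²) = 1/((-219/4)²) = 1/(47961/16) = 16/47961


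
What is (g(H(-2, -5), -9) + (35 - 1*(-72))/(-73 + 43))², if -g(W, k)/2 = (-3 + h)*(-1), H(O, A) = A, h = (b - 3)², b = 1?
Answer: 2209/900 ≈ 2.4544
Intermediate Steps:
h = 4 (h = (1 - 3)² = (-2)² = 4)
g(W, k) = 2 (g(W, k) = -2*(-3 + 4)*(-1) = -2*(-1) = 2)
(g(H(-2, -5), -9) + (35 - 1*(-72))/(-73 + 43))² = (2 + (35 - 1*(-72))/(-73 + 43))² = (2 + (35 + 72)/(-30))² = (2 + 107*(-1/30))² = (2 - 107/30)² = (-47/30)² = 2209/900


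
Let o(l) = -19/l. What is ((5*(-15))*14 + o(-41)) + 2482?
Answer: 58731/41 ≈ 1432.5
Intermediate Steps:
((5*(-15))*14 + o(-41)) + 2482 = ((5*(-15))*14 - 19/(-41)) + 2482 = (-75*14 - 19*(-1/41)) + 2482 = (-1050 + 19/41) + 2482 = -43031/41 + 2482 = 58731/41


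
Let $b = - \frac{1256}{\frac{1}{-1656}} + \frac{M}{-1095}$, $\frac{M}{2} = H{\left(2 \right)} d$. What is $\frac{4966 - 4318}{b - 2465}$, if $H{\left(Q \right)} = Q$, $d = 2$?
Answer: $\frac{709560}{2274830737} \approx 0.00031192$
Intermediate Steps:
$M = 8$ ($M = 2 \cdot 2 \cdot 2 = 2 \cdot 4 = 8$)
$b = \frac{2277529912}{1095}$ ($b = - \frac{1256}{\frac{1}{-1656}} + \frac{8}{-1095} = - \frac{1256}{- \frac{1}{1656}} + 8 \left(- \frac{1}{1095}\right) = \left(-1256\right) \left(-1656\right) - \frac{8}{1095} = 2079936 - \frac{8}{1095} = \frac{2277529912}{1095} \approx 2.0799 \cdot 10^{6}$)
$\frac{4966 - 4318}{b - 2465} = \frac{4966 - 4318}{\frac{2277529912}{1095} - 2465} = \frac{648}{\frac{2274830737}{1095}} = 648 \cdot \frac{1095}{2274830737} = \frac{709560}{2274830737}$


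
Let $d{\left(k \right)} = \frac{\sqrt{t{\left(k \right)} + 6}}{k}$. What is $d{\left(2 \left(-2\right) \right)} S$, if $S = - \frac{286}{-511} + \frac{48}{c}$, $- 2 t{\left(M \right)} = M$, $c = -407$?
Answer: $- \frac{45937 \sqrt{2}}{207977} \approx -0.31237$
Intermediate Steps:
$t{\left(M \right)} = - \frac{M}{2}$
$d{\left(k \right)} = \frac{\sqrt{6 - \frac{k}{2}}}{k}$ ($d{\left(k \right)} = \frac{\sqrt{- \frac{k}{2} + 6}}{k} = \frac{\sqrt{6 - \frac{k}{2}}}{k}$)
$S = \frac{91874}{207977}$ ($S = - \frac{286}{-511} + \frac{48}{-407} = \left(-286\right) \left(- \frac{1}{511}\right) + 48 \left(- \frac{1}{407}\right) = \frac{286}{511} - \frac{48}{407} = \frac{91874}{207977} \approx 0.44175$)
$d{\left(2 \left(-2\right) \right)} S = \frac{\sqrt{24 - 2 \cdot 2 \left(-2\right)}}{2 \cdot 2 \left(-2\right)} \frac{91874}{207977} = \frac{\sqrt{24 - -8}}{2 \left(-4\right)} \frac{91874}{207977} = \frac{1}{2} \left(- \frac{1}{4}\right) \sqrt{24 + 8} \cdot \frac{91874}{207977} = \frac{1}{2} \left(- \frac{1}{4}\right) \sqrt{32} \cdot \frac{91874}{207977} = \frac{1}{2} \left(- \frac{1}{4}\right) 4 \sqrt{2} \cdot \frac{91874}{207977} = - \frac{\sqrt{2}}{2} \cdot \frac{91874}{207977} = - \frac{45937 \sqrt{2}}{207977}$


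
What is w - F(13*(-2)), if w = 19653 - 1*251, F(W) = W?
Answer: 19428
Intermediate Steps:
w = 19402 (w = 19653 - 251 = 19402)
w - F(13*(-2)) = 19402 - 13*(-2) = 19402 - 1*(-26) = 19402 + 26 = 19428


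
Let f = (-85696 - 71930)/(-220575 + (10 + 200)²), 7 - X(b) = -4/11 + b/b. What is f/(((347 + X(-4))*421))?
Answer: 577962/96262818275 ≈ 6.0040e-6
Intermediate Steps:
X(b) = 70/11 (X(b) = 7 - (-4/11 + b/b) = 7 - (-4*1/11 + 1) = 7 - (-4/11 + 1) = 7 - 1*7/11 = 7 - 7/11 = 70/11)
f = 52542/58825 (f = -157626/(-220575 + 210²) = -157626/(-220575 + 44100) = -157626/(-176475) = -157626*(-1/176475) = 52542/58825 ≈ 0.89319)
f/(((347 + X(-4))*421)) = 52542/(58825*(((347 + 70/11)*421))) = 52542/(58825*(((3887/11)*421))) = 52542/(58825*(1636427/11)) = (52542/58825)*(11/1636427) = 577962/96262818275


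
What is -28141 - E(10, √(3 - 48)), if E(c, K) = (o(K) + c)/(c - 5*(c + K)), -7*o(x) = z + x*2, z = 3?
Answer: 3*(-984937*√5 + 2626471*I)/(35*(-8*I + 3*√5)) ≈ -28141.0 - 0.14595*I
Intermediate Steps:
o(x) = -3/7 - 2*x/7 (o(x) = -(3 + x*2)/7 = -(3 + 2*x)/7 = -3/7 - 2*x/7)
E(c, K) = (-3/7 + c - 2*K/7)/(-5*K - 4*c) (E(c, K) = ((-3/7 - 2*K/7) + c)/(c - 5*(c + K)) = (-3/7 + c - 2*K/7)/(c - 5*(K + c)) = (-3/7 + c - 2*K/7)/(c + (-5*K - 5*c)) = (-3/7 + c - 2*K/7)/(-5*K - 4*c))
-28141 - E(10, √(3 - 48)) = -28141 - (3 - 7*10 + 2*√(3 - 48))/(7*(4*10 + 5*√(3 - 48))) = -28141 - (3 - 70 + 2*√(-45))/(7*(40 + 5*√(-45))) = -28141 - (3 - 70 + 2*(3*I*√5))/(7*(40 + 5*(3*I*√5))) = -28141 - (3 - 70 + 6*I*√5)/(7*(40 + 15*I*√5)) = -28141 - (-67 + 6*I*√5)/(7*(40 + 15*I*√5))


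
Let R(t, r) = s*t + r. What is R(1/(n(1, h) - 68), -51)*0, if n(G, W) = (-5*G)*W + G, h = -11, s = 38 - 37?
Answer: 0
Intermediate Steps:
s = 1
n(G, W) = G - 5*G*W (n(G, W) = -5*G*W + G = G - 5*G*W)
R(t, r) = r + t (R(t, r) = 1*t + r = t + r = r + t)
R(1/(n(1, h) - 68), -51)*0 = (-51 + 1/(1*(1 - 5*(-11)) - 68))*0 = (-51 + 1/(1*(1 + 55) - 68))*0 = (-51 + 1/(1*56 - 68))*0 = (-51 + 1/(56 - 68))*0 = (-51 + 1/(-12))*0 = (-51 - 1/12)*0 = -613/12*0 = 0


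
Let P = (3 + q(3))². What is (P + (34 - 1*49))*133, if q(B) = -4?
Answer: -1862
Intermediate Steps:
P = 1 (P = (3 - 4)² = (-1)² = 1)
(P + (34 - 1*49))*133 = (1 + (34 - 1*49))*133 = (1 + (34 - 49))*133 = (1 - 15)*133 = -14*133 = -1862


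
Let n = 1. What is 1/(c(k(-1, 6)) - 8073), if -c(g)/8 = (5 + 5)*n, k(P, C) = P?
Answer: -1/8153 ≈ -0.00012265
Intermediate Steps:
c(g) = -80 (c(g) = -8*(5 + 5) = -80)
1/(c(k(-1, 6)) - 8073) = 1/(-80 - 8073) = 1/(-8153) = -1/8153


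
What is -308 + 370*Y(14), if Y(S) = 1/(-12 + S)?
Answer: -123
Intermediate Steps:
-308 + 370*Y(14) = -308 + 370/(-12 + 14) = -308 + 370/2 = -308 + 370*(½) = -308 + 185 = -123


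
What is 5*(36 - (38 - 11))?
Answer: 45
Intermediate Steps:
5*(36 - (38 - 11)) = 5*(36 - 1*27) = 5*(36 - 27) = 5*9 = 45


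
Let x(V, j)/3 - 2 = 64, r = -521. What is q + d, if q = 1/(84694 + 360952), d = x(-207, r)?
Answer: 88237909/445646 ≈ 198.00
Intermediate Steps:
x(V, j) = 198 (x(V, j) = 6 + 3*64 = 6 + 192 = 198)
d = 198
q = 1/445646 ≈ 2.2439e-6
q + d = 1/445646 + 198 = 88237909/445646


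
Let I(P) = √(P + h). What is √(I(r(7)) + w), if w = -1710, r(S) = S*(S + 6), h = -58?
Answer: √(-1710 + √33) ≈ 41.283*I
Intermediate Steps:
r(S) = S*(6 + S)
I(P) = √(-58 + P) (I(P) = √(P - 58) = √(-58 + P))
√(I(r(7)) + w) = √(√(-58 + 7*(6 + 7)) - 1710) = √(√(-58 + 7*13) - 1710) = √(√(-58 + 91) - 1710) = √(√33 - 1710) = √(-1710 + √33)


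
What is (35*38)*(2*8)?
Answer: 21280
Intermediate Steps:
(35*38)*(2*8) = 1330*16 = 21280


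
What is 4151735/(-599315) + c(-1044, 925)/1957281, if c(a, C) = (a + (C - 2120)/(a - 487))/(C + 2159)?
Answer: -7673656806894545075/1107714609552454812 ≈ -6.9275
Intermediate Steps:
c(a, C) = (a + (-2120 + C)/(-487 + a))/(2159 + C)
4151735/(-599315) + c(-1044, 925)/1957281 = 4151735/(-599315) + ((-2120 + 925 + (-1044)² - 487*(-1044))/(-1051433 - 487*925 + 2159*(-1044) + 925*(-1044)))/1957281 = 4151735*(-1/599315) + ((-2120 + 925 + 1089936 + 508428)/(-1051433 - 450475 - 2253996 - 965700))*(1/1957281) = -830347/119863 + (1597169/(-4721604))*(1/1957281) = -830347/119863 - 1/4721604*1597169*(1/1957281) = -830347/119863 - 1597169/4721604*1/1957281 = -830347/119863 - 1597169/9241505798724 = -7673656806894545075/1107714609552454812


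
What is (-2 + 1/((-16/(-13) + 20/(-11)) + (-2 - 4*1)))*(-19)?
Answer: 38513/942 ≈ 40.884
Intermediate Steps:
(-2 + 1/((-16/(-13) + 20/(-11)) + (-2 - 4*1)))*(-19) = (-2 + 1/((-16*(-1/13) + 20*(-1/11)) + (-2 - 4)))*(-19) = (-2 + 1/((16/13 - 20/11) - 6))*(-19) = (-2 + 1/(-84/143 - 6))*(-19) = (-2 + 1/(-942/143))*(-19) = (-2 - 143/942)*(-19) = -2027/942*(-19) = 38513/942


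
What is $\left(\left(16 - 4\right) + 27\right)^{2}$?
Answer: $1521$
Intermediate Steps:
$\left(\left(16 - 4\right) + 27\right)^{2} = \left(12 + 27\right)^{2} = 39^{2} = 1521$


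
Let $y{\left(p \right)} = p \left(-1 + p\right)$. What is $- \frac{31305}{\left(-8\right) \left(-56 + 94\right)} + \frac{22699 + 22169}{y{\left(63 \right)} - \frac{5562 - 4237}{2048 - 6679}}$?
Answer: $\frac{629474041587}{5499363344} \approx 114.46$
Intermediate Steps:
$- \frac{31305}{\left(-8\right) \left(-56 + 94\right)} + \frac{22699 + 22169}{y{\left(63 \right)} - \frac{5562 - 4237}{2048 - 6679}} = - \frac{31305}{\left(-8\right) \left(-56 + 94\right)} + \frac{22699 + 22169}{63 \left(-1 + 63\right) - \frac{5562 - 4237}{2048 - 6679}} = - \frac{31305}{\left(-8\right) 38} + \frac{44868}{63 \cdot 62 - \frac{1325}{-4631}} = - \frac{31305}{-304} + \frac{44868}{3906 - 1325 \left(- \frac{1}{4631}\right)} = \left(-31305\right) \left(- \frac{1}{304}\right) + \frac{44868}{3906 - - \frac{1325}{4631}} = \frac{31305}{304} + \frac{44868}{3906 + \frac{1325}{4631}} = \frac{31305}{304} + \frac{44868}{\frac{18090011}{4631}} = \frac{31305}{304} + 44868 \cdot \frac{4631}{18090011} = \frac{31305}{304} + \frac{207783708}{18090011} = \frac{629474041587}{5499363344}$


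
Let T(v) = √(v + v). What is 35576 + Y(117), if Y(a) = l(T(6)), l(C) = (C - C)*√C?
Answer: 35576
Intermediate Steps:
T(v) = √2*√v (T(v) = √(2*v) = √2*√v)
l(C) = 0 (l(C) = 0*√C = 0)
Y(a) = 0
35576 + Y(117) = 35576 + 0 = 35576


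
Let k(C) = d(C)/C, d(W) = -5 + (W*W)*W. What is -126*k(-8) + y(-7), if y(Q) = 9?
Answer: -32535/4 ≈ -8133.8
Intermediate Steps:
d(W) = -5 + W**3 (d(W) = -5 + W**2*W = -5 + W**3)
k(C) = (-5 + C**3)/C
-126*k(-8) + y(-7) = -126*(-5 + (-8)**3)/(-8) + 9 = -(-63)*(-5 - 512)/4 + 9 = -(-63)*(-517)/4 + 9 = -126*517/8 + 9 = -32571/4 + 9 = -32535/4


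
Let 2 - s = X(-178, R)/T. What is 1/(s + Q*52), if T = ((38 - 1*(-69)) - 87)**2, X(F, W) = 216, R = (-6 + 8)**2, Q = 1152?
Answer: 50/2995273 ≈ 1.6693e-5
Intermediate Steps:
R = 4 (R = 2**2 = 4)
T = 400 (T = ((38 + 69) - 87)**2 = (107 - 87)**2 = 20**2 = 400)
s = 73/50 (s = 2 - 216/400 = 2 - 1*27/50 = 2 - 27/50 = 73/50 ≈ 1.4600)
1/(s + Q*52) = 1/(73/50 + 1152*52) = 1/(73/50 + 59904) = 1/(2995273/50) = 50/2995273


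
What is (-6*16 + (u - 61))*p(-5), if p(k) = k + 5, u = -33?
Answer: 0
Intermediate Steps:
p(k) = 5 + k
(-6*16 + (u - 61))*p(-5) = (-6*16 + (-33 - 61))*(5 - 5) = (-96 - 94)*0 = -190*0 = 0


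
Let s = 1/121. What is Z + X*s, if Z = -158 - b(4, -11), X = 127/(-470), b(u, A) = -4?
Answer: -8758107/56870 ≈ -154.00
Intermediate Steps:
s = 1/121 ≈ 0.0082645
X = -127/470 (X = 127*(-1/470) = -127/470 ≈ -0.27021)
Z = -154 (Z = -158 - 1*(-4) = -158 + 4 = -154)
Z + X*s = -154 - 127/470*1/121 = -154 - 127/56870 = -8758107/56870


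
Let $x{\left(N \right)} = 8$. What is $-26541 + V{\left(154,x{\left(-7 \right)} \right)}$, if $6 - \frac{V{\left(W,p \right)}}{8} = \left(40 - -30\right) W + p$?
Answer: $-112797$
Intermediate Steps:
$V{\left(W,p \right)} = 48 - 560 W - 8 p$ ($V{\left(W,p \right)} = 48 - 8 \left(\left(40 - -30\right) W + p\right) = 48 - 8 \left(\left(40 + 30\right) W + p\right) = 48 - 8 \left(70 W + p\right) = 48 - 8 \left(p + 70 W\right) = 48 - \left(8 p + 560 W\right) = 48 - 560 W - 8 p$)
$-26541 + V{\left(154,x{\left(-7 \right)} \right)} = -26541 - 86256 = -112797$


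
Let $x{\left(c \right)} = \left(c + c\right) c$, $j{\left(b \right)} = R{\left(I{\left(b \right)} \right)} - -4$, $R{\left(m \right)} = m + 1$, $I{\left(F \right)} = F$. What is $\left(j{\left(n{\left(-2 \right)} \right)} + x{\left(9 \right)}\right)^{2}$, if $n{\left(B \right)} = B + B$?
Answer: $26569$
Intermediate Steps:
$R{\left(m \right)} = 1 + m$
$n{\left(B \right)} = 2 B$
$j{\left(b \right)} = 5 + b$ ($j{\left(b \right)} = \left(1 + b\right) - -4 = \left(1 + b\right) + 4 = 5 + b$)
$x{\left(c \right)} = 2 c^{2}$ ($x{\left(c \right)} = 2 c c = 2 c^{2}$)
$\left(j{\left(n{\left(-2 \right)} \right)} + x{\left(9 \right)}\right)^{2} = \left(\left(5 + 2 \left(-2\right)\right) + 2 \cdot 9^{2}\right)^{2} = \left(\left(5 - 4\right) + 2 \cdot 81\right)^{2} = \left(1 + 162\right)^{2} = 163^{2} = 26569$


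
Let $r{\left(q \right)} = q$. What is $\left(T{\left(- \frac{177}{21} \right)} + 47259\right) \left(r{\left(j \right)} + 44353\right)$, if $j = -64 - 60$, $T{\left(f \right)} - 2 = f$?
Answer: $\frac{14629537872}{7} \approx 2.0899 \cdot 10^{9}$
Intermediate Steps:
$T{\left(f \right)} = 2 + f$
$j = -124$
$\left(T{\left(- \frac{177}{21} \right)} + 47259\right) \left(r{\left(j \right)} + 44353\right) = \left(\left(2 - \frac{177}{21}\right) + 47259\right) \left(-124 + 44353\right) = \left(\left(2 - \frac{59}{7}\right) + 47259\right) 44229 = \left(- \frac{45}{7} + 47259\right) 44229 = \frac{330768}{7} \cdot 44229 = \frac{14629537872}{7}$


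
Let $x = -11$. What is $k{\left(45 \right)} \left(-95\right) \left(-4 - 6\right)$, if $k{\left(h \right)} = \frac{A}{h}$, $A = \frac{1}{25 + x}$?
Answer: $\frac{95}{63} \approx 1.5079$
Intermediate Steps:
$A = \frac{1}{14}$ ($A = \frac{1}{25 - 11} = \frac{1}{14} \approx 0.071429$)
$k{\left(h \right)} = \frac{1}{14 h}$
$k{\left(45 \right)} \left(-95\right) \left(-4 - 6\right) = \frac{1}{14 \cdot 45} \left(-95\right) \left(-4 - 6\right) = \frac{1}{14} \cdot \frac{1}{45} \left(-95\right) \left(-10\right) = \frac{1}{630} \left(-95\right) \left(-10\right) = \left(- \frac{19}{126}\right) \left(-10\right) = \frac{95}{63}$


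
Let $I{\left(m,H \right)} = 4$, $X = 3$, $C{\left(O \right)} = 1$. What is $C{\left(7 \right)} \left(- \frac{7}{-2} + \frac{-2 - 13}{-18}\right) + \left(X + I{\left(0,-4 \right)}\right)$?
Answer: $\frac{34}{3} \approx 11.333$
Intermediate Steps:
$C{\left(7 \right)} \left(- \frac{7}{-2} + \frac{-2 - 13}{-18}\right) + \left(X + I{\left(0,-4 \right)}\right) = 1 \left(- \frac{7}{-2} + \frac{-2 - 13}{-18}\right) + \left(3 + 4\right) = 1 \left(\left(-7\right) \left(- \frac{1}{2}\right) + \left(-2 - 13\right) \left(- \frac{1}{18}\right)\right) + 7 = 1 \left(\frac{7}{2} - - \frac{5}{6}\right) + 7 = 1 \left(\frac{7}{2} + \frac{5}{6}\right) + 7 = 1 \cdot \frac{13}{3} + 7 = \frac{13}{3} + 7 = \frac{34}{3}$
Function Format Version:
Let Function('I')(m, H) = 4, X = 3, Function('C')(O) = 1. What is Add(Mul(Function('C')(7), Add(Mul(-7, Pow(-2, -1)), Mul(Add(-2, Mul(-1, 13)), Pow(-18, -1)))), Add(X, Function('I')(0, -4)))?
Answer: Rational(34, 3) ≈ 11.333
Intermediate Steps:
Add(Mul(Function('C')(7), Add(Mul(-7, Pow(-2, -1)), Mul(Add(-2, Mul(-1, 13)), Pow(-18, -1)))), Add(X, Function('I')(0, -4))) = Add(Mul(1, Add(Mul(-7, Pow(-2, -1)), Mul(Add(-2, Mul(-1, 13)), Pow(-18, -1)))), Add(3, 4)) = Add(Mul(1, Add(Mul(-7, Rational(-1, 2)), Mul(Add(-2, -13), Rational(-1, 18)))), 7) = Add(Mul(1, Add(Rational(7, 2), Mul(-15, Rational(-1, 18)))), 7) = Add(Mul(1, Add(Rational(7, 2), Rational(5, 6))), 7) = Add(Mul(1, Rational(13, 3)), 7) = Add(Rational(13, 3), 7) = Rational(34, 3)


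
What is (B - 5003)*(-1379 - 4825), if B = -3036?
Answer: 49873956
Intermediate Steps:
(B - 5003)*(-1379 - 4825) = (-3036 - 5003)*(-1379 - 4825) = -8039*(-6204) = 49873956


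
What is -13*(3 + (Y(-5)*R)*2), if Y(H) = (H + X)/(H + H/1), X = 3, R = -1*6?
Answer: -39/5 ≈ -7.8000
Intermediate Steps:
R = -6
Y(H) = (3 + H)/(2*H) (Y(H) = (H + 3)/(H + H/1) = (3 + H)/(H + H*1) = (3 + H)/(H + H) = (3 + H)/((2*H)) = (3 + H)*(1/(2*H)) = (3 + H)/(2*H))
-13*(3 + (Y(-5)*R)*2) = -13*(3 + (((1/2)*(3 - 5)/(-5))*(-6))*2) = -13*(3 + (((1/2)*(-1/5)*(-2))*(-6))*2) = -13*(3 + ((1/5)*(-6))*2) = -13*(3 - 6/5*2) = -13*(3 - 12/5) = -13*3/5 = -39/5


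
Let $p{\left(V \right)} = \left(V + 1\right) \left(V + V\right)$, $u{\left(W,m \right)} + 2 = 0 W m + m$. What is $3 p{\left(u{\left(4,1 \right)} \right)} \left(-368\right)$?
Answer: $0$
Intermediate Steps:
$u{\left(W,m \right)} = -2 + m$ ($u{\left(W,m \right)} = -2 + \left(0 W m + m\right) = -2 + \left(0 m + m\right) = -2 + \left(0 + m\right) = -2 + m$)
$p{\left(V \right)} = 2 V \left(1 + V\right)$ ($p{\left(V \right)} = \left(1 + V\right) 2 V = 2 V \left(1 + V\right)$)
$3 p{\left(u{\left(4,1 \right)} \right)} \left(-368\right) = 3 \cdot 2 \left(-2 + 1\right) \left(1 + \left(-2 + 1\right)\right) \left(-368\right) = 3 \cdot 2 \left(-1\right) \left(1 - 1\right) \left(-368\right) = 3 \cdot 2 \left(-1\right) 0 \left(-368\right) = 3 \cdot 0 \left(-368\right) = 0 \left(-368\right) = 0$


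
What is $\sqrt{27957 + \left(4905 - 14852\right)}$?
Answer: $\sqrt{18010} \approx 134.2$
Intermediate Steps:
$\sqrt{27957 + \left(4905 - 14852\right)} = \sqrt{27957 - 9947} = \sqrt{18010}$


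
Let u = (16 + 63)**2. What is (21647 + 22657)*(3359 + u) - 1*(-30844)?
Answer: 425349244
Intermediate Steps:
u = 6241 (u = 79**2 = 6241)
(21647 + 22657)*(3359 + u) - 1*(-30844) = (21647 + 22657)*(3359 + 6241) - 1*(-30844) = 44304*9600 + 30844 = 425318400 + 30844 = 425349244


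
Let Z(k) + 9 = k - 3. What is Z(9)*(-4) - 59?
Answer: -47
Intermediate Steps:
Z(k) = -12 + k (Z(k) = -9 + (k - 3) = -9 + (-3 + k) = -12 + k)
Z(9)*(-4) - 59 = (-12 + 9)*(-4) - 59 = -3*(-4) - 59 = 12 - 59 = -47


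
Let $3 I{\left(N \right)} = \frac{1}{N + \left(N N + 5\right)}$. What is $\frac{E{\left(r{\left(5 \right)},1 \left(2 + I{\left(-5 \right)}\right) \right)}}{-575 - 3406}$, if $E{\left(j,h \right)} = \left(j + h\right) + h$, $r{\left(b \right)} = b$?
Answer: $- \frac{677}{298575} \approx -0.0022674$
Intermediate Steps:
$I{\left(N \right)} = \frac{1}{3 \left(5 + N + N^{2}\right)}$ ($I{\left(N \right)} = \frac{1}{3 \left(N + \left(N N + 5\right)\right)} = \frac{1}{3 \left(N + \left(N^{2} + 5\right)\right)} = \frac{1}{3 \left(N + \left(5 + N^{2}\right)\right)} = \frac{1}{3 \left(5 + N + N^{2}\right)}$)
$E{\left(j,h \right)} = j + 2 h$ ($E{\left(j,h \right)} = \left(h + j\right) + h = j + 2 h$)
$\frac{E{\left(r{\left(5 \right)},1 \left(2 + I{\left(-5 \right)}\right) \right)}}{-575 - 3406} = \frac{5 + 2 \cdot 1 \left(2 + \frac{1}{3 \left(5 - 5 + \left(-5\right)^{2}\right)}\right)}{-575 - 3406} = \frac{5 + 2 \cdot 1 \left(2 + \frac{1}{3 \left(5 - 5 + 25\right)}\right)}{-575 - 3406} = \frac{5 + 2 \cdot 1 \left(2 + \frac{1}{3 \cdot 25}\right)}{-3981} = \left(5 + 2 \cdot 1 \left(2 + \frac{1}{3} \cdot \frac{1}{25}\right)\right) \left(- \frac{1}{3981}\right) = \left(5 + 2 \cdot 1 \left(2 + \frac{1}{75}\right)\right) \left(- \frac{1}{3981}\right) = \left(5 + 2 \cdot 1 \cdot \frac{151}{75}\right) \left(- \frac{1}{3981}\right) = \left(5 + 2 \cdot \frac{151}{75}\right) \left(- \frac{1}{3981}\right) = \left(5 + \frac{302}{75}\right) \left(- \frac{1}{3981}\right) = \frac{677}{75} \left(- \frac{1}{3981}\right) = - \frac{677}{298575}$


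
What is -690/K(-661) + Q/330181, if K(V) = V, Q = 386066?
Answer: 483014516/218249641 ≈ 2.2131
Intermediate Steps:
-690/K(-661) + Q/330181 = -690/(-661) + 386066/330181 = -690*(-1/661) + 386066*(1/330181) = 690/661 + 386066/330181 = 483014516/218249641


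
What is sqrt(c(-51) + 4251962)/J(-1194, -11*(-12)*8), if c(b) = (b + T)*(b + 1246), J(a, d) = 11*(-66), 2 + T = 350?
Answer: -sqrt(4606877)/726 ≈ -2.9564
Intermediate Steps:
T = 348 (T = -2 + 350 = 348)
J(a, d) = -726
c(b) = (348 + b)*(1246 + b) (c(b) = (b + 348)*(b + 1246) = (348 + b)*(1246 + b))
sqrt(c(-51) + 4251962)/J(-1194, -11*(-12)*8) = sqrt((433608 + (-51)**2 + 1594*(-51)) + 4251962)/(-726) = sqrt((433608 + 2601 - 81294) + 4251962)*(-1/726) = sqrt(354915 + 4251962)*(-1/726) = sqrt(4606877)*(-1/726) = -sqrt(4606877)/726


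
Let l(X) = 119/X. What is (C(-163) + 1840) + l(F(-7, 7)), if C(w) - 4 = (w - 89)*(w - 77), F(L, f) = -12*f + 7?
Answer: 685547/11 ≈ 62322.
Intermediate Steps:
F(L, f) = 7 - 12*f
C(w) = 4 + (-89 + w)*(-77 + w) (C(w) = 4 + (w - 89)*(w - 77) = 4 + (-89 + w)*(-77 + w))
(C(-163) + 1840) + l(F(-7, 7)) = ((6857 + (-163)**2 - 166*(-163)) + 1840) + 119/(7 - 12*7) = ((6857 + 26569 + 27058) + 1840) + 119/(7 - 84) = (60484 + 1840) + 119/(-77) = 62324 + 119*(-1/77) = 62324 - 17/11 = 685547/11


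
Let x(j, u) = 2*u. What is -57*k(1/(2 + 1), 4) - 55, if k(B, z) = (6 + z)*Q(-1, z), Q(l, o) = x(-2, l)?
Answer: 1085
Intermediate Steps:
Q(l, o) = 2*l
k(B, z) = -12 - 2*z (k(B, z) = (6 + z)*(2*(-1)) = (6 + z)*(-2) = -12 - 2*z)
-57*k(1/(2 + 1), 4) - 55 = -57*(-12 - 2*4) - 55 = -57*(-12 - 8) - 55 = -57*(-20) - 55 = 1140 - 55 = 1085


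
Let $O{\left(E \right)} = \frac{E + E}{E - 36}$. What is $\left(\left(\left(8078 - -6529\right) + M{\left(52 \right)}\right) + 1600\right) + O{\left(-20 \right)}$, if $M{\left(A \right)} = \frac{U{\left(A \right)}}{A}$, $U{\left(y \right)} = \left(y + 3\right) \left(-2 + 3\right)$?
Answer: $\frac{5899993}{364} \approx 16209.0$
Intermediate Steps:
$O{\left(E \right)} = \frac{2 E}{-36 + E}$
$U{\left(y \right)} = 3 + y$ ($U{\left(y \right)} = \left(3 + y\right) 1 = 3 + y$)
$M{\left(A \right)} = \frac{3 + A}{A}$
$\left(\left(\left(8078 - -6529\right) + M{\left(52 \right)}\right) + 1600\right) + O{\left(-20 \right)} = \left(\left(\left(8078 - -6529\right) + \frac{3 + 52}{52}\right) + 1600\right) + 2 \left(-20\right) \frac{1}{-36 - 20} = \left(\left(\left(8078 + 6529\right) + \frac{1}{52} \cdot 55\right) + 1600\right) + 2 \left(-20\right) \frac{1}{-56} = \left(\left(14607 + \frac{55}{52}\right) + 1600\right) + 2 \left(-20\right) \left(- \frac{1}{56}\right) = \left(\frac{759619}{52} + 1600\right) + \frac{5}{7} = \frac{842819}{52} + \frac{5}{7} = \frac{5899993}{364}$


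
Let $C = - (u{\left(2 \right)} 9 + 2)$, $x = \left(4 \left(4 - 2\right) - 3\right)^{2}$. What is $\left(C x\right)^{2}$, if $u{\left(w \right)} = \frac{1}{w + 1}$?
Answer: $15625$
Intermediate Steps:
$u{\left(w \right)} = \frac{1}{1 + w}$
$x = 25$ ($x = \left(4 \cdot 2 - 3\right)^{2} = \left(8 - 3\right)^{2} = 5^{2} = 25$)
$C = -5$ ($C = - (\frac{1}{1 + 2} \cdot 9 + 2) = - (\frac{1}{3} \cdot 9 + 2) = - (3 + 2) = \left(-1\right) 5 = -5$)
$\left(C x\right)^{2} = \left(\left(-5\right) 25\right)^{2} = \left(-125\right)^{2} = 15625$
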